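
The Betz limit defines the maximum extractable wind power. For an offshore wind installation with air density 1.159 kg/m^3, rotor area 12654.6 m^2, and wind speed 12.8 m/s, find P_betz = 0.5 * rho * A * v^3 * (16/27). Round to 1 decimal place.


The Betz coefficient Cp_max = 16/27 = 0.5926
v^3 = 12.8^3 = 2097.152
P_betz = 0.5 * rho * A * v^3 * Cp_max
P_betz = 0.5 * 1.159 * 12654.6 * 2097.152 * 0.5926
P_betz = 9113558.6 W

9113558.6


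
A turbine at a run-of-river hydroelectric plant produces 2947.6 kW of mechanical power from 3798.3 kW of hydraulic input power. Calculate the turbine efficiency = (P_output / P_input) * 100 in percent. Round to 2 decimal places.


Turbine efficiency = (output power / input power) * 100
eta = (2947.6 / 3798.3) * 100
eta = 77.60%

77.60


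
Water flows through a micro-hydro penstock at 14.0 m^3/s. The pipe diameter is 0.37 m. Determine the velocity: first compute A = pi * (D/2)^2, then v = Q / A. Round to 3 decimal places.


Compute pipe cross-sectional area:
  A = pi * (D/2)^2 = pi * (0.37/2)^2 = 0.1075 m^2
Calculate velocity:
  v = Q / A = 14.0 / 0.1075
  v = 130.207 m/s

130.207


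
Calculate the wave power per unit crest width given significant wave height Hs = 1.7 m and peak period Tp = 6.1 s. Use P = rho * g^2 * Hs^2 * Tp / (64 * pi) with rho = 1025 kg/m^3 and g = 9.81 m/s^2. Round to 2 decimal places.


Apply wave power formula:
  g^2 = 9.81^2 = 96.2361
  Hs^2 = 1.7^2 = 2.89
  Numerator = rho * g^2 * Hs^2 * Tp = 1025 * 96.2361 * 2.89 * 6.1 = 1738959.86
  Denominator = 64 * pi = 201.0619
  P = 1738959.86 / 201.0619 = 8648.88 W/m

8648.88


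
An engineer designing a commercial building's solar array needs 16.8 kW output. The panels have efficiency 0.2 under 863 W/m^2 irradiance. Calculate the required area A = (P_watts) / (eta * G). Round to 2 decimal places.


Convert target power to watts: P = 16.8 * 1000 = 16800.0 W
Compute denominator: eta * G = 0.2 * 863 = 172.6
Required area A = P / (eta * G) = 16800.0 / 172.6
A = 97.33 m^2

97.33


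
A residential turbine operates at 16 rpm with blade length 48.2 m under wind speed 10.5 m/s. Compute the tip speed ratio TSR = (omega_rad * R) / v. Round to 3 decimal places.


Convert rotational speed to rad/s:
  omega = 16 * 2 * pi / 60 = 1.6755 rad/s
Compute tip speed:
  v_tip = omega * R = 1.6755 * 48.2 = 80.76 m/s
Tip speed ratio:
  TSR = v_tip / v_wind = 80.76 / 10.5 = 7.691

7.691


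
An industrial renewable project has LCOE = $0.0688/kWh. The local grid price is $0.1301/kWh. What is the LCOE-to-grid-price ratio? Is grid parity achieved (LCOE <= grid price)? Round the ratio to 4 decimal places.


Compare LCOE to grid price:
  LCOE = $0.0688/kWh, Grid price = $0.1301/kWh
  Ratio = LCOE / grid_price = 0.0688 / 0.1301 = 0.5288
  Grid parity achieved (ratio <= 1)? yes

0.5288


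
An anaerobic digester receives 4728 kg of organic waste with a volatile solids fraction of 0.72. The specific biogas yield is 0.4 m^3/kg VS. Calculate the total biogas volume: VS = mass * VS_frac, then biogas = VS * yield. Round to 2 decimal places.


Compute volatile solids:
  VS = mass * VS_fraction = 4728 * 0.72 = 3404.16 kg
Calculate biogas volume:
  Biogas = VS * specific_yield = 3404.16 * 0.4
  Biogas = 1361.66 m^3

1361.66


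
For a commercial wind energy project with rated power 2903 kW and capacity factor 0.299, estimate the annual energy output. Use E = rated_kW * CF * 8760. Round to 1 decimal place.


Annual energy = rated_kW * capacity_factor * hours_per_year
Given: P_rated = 2903 kW, CF = 0.299, hours = 8760
E = 2903 * 0.299 * 8760
E = 7603653.7 kWh

7603653.7


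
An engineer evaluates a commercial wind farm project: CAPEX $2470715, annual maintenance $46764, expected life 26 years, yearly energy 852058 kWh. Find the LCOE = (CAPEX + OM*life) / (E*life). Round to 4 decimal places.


Total cost = CAPEX + OM * lifetime = 2470715 + 46764 * 26 = 2470715 + 1215864 = 3686579
Total generation = annual * lifetime = 852058 * 26 = 22153508 kWh
LCOE = 3686579 / 22153508
LCOE = 0.1664 $/kWh

0.1664


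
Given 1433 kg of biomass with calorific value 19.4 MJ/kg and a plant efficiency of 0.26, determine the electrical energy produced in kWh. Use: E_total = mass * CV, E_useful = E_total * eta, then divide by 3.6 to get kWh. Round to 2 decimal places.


Total energy = mass * CV = 1433 * 19.4 = 27800.2 MJ
Useful energy = total * eta = 27800.2 * 0.26 = 7228.05 MJ
Convert to kWh: 7228.05 / 3.6
Useful energy = 2007.79 kWh

2007.79


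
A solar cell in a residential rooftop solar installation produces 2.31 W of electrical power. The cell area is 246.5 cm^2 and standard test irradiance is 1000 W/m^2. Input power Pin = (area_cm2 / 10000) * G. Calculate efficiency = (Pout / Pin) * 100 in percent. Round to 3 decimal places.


First compute the input power:
  Pin = area_cm2 / 10000 * G = 246.5 / 10000 * 1000 = 24.65 W
Then compute efficiency:
  Efficiency = (Pout / Pin) * 100 = (2.31 / 24.65) * 100
  Efficiency = 9.371%

9.371


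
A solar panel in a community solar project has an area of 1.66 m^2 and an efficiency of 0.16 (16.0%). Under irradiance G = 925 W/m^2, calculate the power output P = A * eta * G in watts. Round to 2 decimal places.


Use the solar power formula P = A * eta * G.
Given: A = 1.66 m^2, eta = 0.16, G = 925 W/m^2
P = 1.66 * 0.16 * 925
P = 245.68 W

245.68


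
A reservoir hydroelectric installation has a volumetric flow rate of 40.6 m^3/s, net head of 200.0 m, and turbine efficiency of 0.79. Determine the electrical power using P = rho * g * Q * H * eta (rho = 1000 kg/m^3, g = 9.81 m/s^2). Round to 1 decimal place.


Apply the hydropower formula P = rho * g * Q * H * eta
rho * g = 1000 * 9.81 = 9810.0
P = 9810.0 * 40.6 * 200.0 * 0.79
P = 62929188.0 W

62929188.0


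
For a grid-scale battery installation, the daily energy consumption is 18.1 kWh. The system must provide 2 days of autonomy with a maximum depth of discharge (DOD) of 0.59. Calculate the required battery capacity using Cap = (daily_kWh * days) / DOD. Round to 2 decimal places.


Total energy needed = daily * days = 18.1 * 2 = 36.2 kWh
Account for depth of discharge:
  Cap = total_energy / DOD = 36.2 / 0.59
  Cap = 61.36 kWh

61.36


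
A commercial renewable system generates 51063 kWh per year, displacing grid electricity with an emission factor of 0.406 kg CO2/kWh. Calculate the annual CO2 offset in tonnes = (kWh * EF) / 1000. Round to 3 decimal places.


CO2 offset in kg = generation * emission_factor
CO2 offset = 51063 * 0.406 = 20731.58 kg
Convert to tonnes:
  CO2 offset = 20731.58 / 1000 = 20.732 tonnes

20.732


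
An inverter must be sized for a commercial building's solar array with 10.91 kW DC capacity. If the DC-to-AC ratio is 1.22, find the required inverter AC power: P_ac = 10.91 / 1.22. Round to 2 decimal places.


The inverter AC capacity is determined by the DC/AC ratio.
Given: P_dc = 10.91 kW, DC/AC ratio = 1.22
P_ac = P_dc / ratio = 10.91 / 1.22
P_ac = 8.94 kW

8.94


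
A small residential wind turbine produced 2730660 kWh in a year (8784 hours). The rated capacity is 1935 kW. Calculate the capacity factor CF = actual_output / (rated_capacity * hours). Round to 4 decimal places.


Capacity factor = actual output / maximum possible output
Maximum possible = rated * hours = 1935 * 8784 = 16997040 kWh
CF = 2730660 / 16997040
CF = 0.1607

0.1607


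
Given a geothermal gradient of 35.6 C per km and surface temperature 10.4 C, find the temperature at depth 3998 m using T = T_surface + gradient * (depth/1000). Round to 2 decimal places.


Convert depth to km: 3998 / 1000 = 3.998 km
Temperature increase = gradient * depth_km = 35.6 * 3.998 = 142.33 C
Temperature at depth = T_surface + delta_T = 10.4 + 142.33
T = 152.73 C

152.73


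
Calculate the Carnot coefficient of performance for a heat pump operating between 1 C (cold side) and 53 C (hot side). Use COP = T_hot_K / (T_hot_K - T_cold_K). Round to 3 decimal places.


Convert to Kelvin:
  T_hot = 53 + 273.15 = 326.15 K
  T_cold = 1 + 273.15 = 274.15 K
Apply Carnot COP formula:
  COP = T_hot_K / (T_hot_K - T_cold_K) = 326.15 / 52.0
  COP = 6.272

6.272


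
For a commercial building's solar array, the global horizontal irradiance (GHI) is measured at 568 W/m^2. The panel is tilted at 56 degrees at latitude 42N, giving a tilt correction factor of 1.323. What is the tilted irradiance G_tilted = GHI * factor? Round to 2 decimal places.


Identify the given values:
  GHI = 568 W/m^2, tilt correction factor = 1.323
Apply the formula G_tilted = GHI * factor:
  G_tilted = 568 * 1.323
  G_tilted = 751.46 W/m^2

751.46


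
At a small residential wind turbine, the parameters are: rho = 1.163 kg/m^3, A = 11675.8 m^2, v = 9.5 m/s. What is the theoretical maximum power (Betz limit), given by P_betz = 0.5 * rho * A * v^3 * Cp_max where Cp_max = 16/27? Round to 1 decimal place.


The Betz coefficient Cp_max = 16/27 = 0.5926
v^3 = 9.5^3 = 857.375
P_betz = 0.5 * rho * A * v^3 * Cp_max
P_betz = 0.5 * 1.163 * 11675.8 * 857.375 * 0.5926
P_betz = 3449557.6 W

3449557.6


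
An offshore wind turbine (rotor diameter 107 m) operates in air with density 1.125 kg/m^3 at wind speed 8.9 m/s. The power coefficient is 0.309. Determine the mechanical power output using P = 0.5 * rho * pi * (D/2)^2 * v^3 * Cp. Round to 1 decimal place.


Step 1 -- Compute swept area:
  A = pi * (D/2)^2 = pi * (107/2)^2 = 8992.02 m^2
Step 2 -- Apply wind power equation:
  P = 0.5 * rho * A * v^3 * Cp
  v^3 = 8.9^3 = 704.969
  P = 0.5 * 1.125 * 8992.02 * 704.969 * 0.309
  P = 1101814.4 W

1101814.4


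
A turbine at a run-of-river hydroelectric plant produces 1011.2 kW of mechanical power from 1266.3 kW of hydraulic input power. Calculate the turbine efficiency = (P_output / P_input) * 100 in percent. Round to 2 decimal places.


Turbine efficiency = (output power / input power) * 100
eta = (1011.2 / 1266.3) * 100
eta = 79.85%

79.85


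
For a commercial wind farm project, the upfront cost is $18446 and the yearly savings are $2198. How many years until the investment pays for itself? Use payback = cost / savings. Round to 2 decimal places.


Simple payback period = initial cost / annual savings
Payback = 18446 / 2198
Payback = 8.39 years

8.39


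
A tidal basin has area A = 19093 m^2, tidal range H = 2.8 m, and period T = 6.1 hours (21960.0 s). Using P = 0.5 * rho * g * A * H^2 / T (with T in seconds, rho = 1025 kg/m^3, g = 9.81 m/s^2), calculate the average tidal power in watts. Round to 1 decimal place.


Convert period to seconds: T = 6.1 * 3600 = 21960.0 s
H^2 = 2.8^2 = 7.84
P = 0.5 * rho * g * A * H^2 / T
P = 0.5 * 1025 * 9.81 * 19093 * 7.84 / 21960.0
P = 34270.5 W

34270.5


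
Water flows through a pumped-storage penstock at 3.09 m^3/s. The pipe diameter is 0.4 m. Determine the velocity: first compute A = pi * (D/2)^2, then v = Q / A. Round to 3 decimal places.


Compute pipe cross-sectional area:
  A = pi * (D/2)^2 = pi * (0.4/2)^2 = 0.1257 m^2
Calculate velocity:
  v = Q / A = 3.09 / 0.1257
  v = 24.589 m/s

24.589


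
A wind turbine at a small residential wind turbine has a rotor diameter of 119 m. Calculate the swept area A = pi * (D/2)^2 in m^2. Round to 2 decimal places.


Compute the rotor radius:
  r = D / 2 = 119 / 2 = 59.5 m
Calculate swept area:
  A = pi * r^2 = pi * 59.5^2
  A = 11122.02 m^2

11122.02


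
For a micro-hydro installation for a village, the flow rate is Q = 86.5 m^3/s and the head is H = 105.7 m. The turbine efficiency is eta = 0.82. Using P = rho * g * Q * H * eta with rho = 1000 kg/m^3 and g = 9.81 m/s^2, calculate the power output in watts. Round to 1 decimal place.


Apply the hydropower formula P = rho * g * Q * H * eta
rho * g = 1000 * 9.81 = 9810.0
P = 9810.0 * 86.5 * 105.7 * 0.82
P = 73548522.8 W

73548522.8


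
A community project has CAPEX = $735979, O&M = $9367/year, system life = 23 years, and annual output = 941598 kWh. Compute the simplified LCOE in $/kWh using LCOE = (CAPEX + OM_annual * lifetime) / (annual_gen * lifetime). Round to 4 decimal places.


Total cost = CAPEX + OM * lifetime = 735979 + 9367 * 23 = 735979 + 215441 = 951420
Total generation = annual * lifetime = 941598 * 23 = 21656754 kWh
LCOE = 951420 / 21656754
LCOE = 0.0439 $/kWh

0.0439


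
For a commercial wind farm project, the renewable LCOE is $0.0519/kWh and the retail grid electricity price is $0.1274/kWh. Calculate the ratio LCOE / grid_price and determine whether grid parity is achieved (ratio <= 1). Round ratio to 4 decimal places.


Compare LCOE to grid price:
  LCOE = $0.0519/kWh, Grid price = $0.1274/kWh
  Ratio = LCOE / grid_price = 0.0519 / 0.1274 = 0.4074
  Grid parity achieved (ratio <= 1)? yes

0.4074


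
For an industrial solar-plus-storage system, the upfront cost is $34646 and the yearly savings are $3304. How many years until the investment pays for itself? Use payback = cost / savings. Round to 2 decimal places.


Simple payback period = initial cost / annual savings
Payback = 34646 / 3304
Payback = 10.49 years

10.49


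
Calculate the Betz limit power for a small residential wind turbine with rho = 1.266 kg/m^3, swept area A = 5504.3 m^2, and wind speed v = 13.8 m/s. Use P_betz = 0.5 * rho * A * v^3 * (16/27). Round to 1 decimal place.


The Betz coefficient Cp_max = 16/27 = 0.5926
v^3 = 13.8^3 = 2628.072
P_betz = 0.5 * rho * A * v^3 * Cp_max
P_betz = 0.5 * 1.266 * 5504.3 * 2628.072 * 0.5926
P_betz = 5426243.6 W

5426243.6


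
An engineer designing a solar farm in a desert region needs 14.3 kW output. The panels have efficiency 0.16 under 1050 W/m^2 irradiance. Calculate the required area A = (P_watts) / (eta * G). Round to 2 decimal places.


Convert target power to watts: P = 14.3 * 1000 = 14300.0 W
Compute denominator: eta * G = 0.16 * 1050 = 168.0
Required area A = P / (eta * G) = 14300.0 / 168.0
A = 85.12 m^2

85.12


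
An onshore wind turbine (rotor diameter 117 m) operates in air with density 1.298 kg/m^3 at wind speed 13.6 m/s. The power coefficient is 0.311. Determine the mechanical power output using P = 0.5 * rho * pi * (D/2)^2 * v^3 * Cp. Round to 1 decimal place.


Step 1 -- Compute swept area:
  A = pi * (D/2)^2 = pi * (117/2)^2 = 10751.32 m^2
Step 2 -- Apply wind power equation:
  P = 0.5 * rho * A * v^3 * Cp
  v^3 = 13.6^3 = 2515.456
  P = 0.5 * 1.298 * 10751.32 * 2515.456 * 0.311
  P = 5458627.0 W

5458627.0


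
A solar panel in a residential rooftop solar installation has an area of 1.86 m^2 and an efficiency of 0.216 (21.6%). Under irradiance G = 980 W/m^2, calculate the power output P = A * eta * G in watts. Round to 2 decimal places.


Use the solar power formula P = A * eta * G.
Given: A = 1.86 m^2, eta = 0.216, G = 980 W/m^2
P = 1.86 * 0.216 * 980
P = 393.72 W

393.72


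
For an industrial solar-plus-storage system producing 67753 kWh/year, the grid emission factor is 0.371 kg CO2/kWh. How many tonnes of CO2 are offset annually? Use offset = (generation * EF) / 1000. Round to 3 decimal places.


CO2 offset in kg = generation * emission_factor
CO2 offset = 67753 * 0.371 = 25136.36 kg
Convert to tonnes:
  CO2 offset = 25136.36 / 1000 = 25.136 tonnes

25.136


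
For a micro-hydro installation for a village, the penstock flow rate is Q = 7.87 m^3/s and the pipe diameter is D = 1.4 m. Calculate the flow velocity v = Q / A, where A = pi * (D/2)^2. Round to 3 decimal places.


Compute pipe cross-sectional area:
  A = pi * (D/2)^2 = pi * (1.4/2)^2 = 1.5394 m^2
Calculate velocity:
  v = Q / A = 7.87 / 1.5394
  v = 5.112 m/s

5.112


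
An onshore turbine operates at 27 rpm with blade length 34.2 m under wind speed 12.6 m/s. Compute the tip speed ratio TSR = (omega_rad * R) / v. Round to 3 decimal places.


Convert rotational speed to rad/s:
  omega = 27 * 2 * pi / 60 = 2.8274 rad/s
Compute tip speed:
  v_tip = omega * R = 2.8274 * 34.2 = 96.698 m/s
Tip speed ratio:
  TSR = v_tip / v_wind = 96.698 / 12.6 = 7.674

7.674


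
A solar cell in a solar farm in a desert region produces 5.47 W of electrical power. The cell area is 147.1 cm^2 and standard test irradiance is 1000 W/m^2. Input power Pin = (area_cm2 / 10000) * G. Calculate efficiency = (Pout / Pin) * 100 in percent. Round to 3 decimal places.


First compute the input power:
  Pin = area_cm2 / 10000 * G = 147.1 / 10000 * 1000 = 14.71 W
Then compute efficiency:
  Efficiency = (Pout / Pin) * 100 = (5.47 / 14.71) * 100
  Efficiency = 37.186%

37.186


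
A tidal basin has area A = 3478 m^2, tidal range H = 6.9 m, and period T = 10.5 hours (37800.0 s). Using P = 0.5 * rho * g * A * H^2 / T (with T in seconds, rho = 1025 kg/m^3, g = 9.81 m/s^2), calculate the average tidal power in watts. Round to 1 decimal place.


Convert period to seconds: T = 10.5 * 3600 = 37800.0 s
H^2 = 6.9^2 = 47.61
P = 0.5 * rho * g * A * H^2 / T
P = 0.5 * 1025 * 9.81 * 3478 * 47.61 / 37800.0
P = 22024.1 W

22024.1


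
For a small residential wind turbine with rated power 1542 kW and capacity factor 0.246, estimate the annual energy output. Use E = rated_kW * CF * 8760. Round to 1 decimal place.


Annual energy = rated_kW * capacity_factor * hours_per_year
Given: P_rated = 1542 kW, CF = 0.246, hours = 8760
E = 1542 * 0.246 * 8760
E = 3322948.3 kWh

3322948.3


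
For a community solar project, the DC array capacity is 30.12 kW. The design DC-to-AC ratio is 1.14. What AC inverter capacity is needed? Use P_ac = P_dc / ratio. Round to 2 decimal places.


The inverter AC capacity is determined by the DC/AC ratio.
Given: P_dc = 30.12 kW, DC/AC ratio = 1.14
P_ac = P_dc / ratio = 30.12 / 1.14
P_ac = 26.42 kW

26.42


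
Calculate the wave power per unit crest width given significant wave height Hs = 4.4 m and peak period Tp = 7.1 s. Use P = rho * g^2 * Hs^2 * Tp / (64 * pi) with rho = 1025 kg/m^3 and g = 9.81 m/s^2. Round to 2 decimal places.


Apply wave power formula:
  g^2 = 9.81^2 = 96.2361
  Hs^2 = 4.4^2 = 19.36
  Numerator = rho * g^2 * Hs^2 * Tp = 1025 * 96.2361 * 19.36 * 7.1 = 13558935.1
  Denominator = 64 * pi = 201.0619
  P = 13558935.1 / 201.0619 = 67436.61 W/m

67436.61


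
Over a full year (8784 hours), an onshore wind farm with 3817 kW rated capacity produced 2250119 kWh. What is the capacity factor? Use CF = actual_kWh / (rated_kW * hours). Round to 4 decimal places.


Capacity factor = actual output / maximum possible output
Maximum possible = rated * hours = 3817 * 8784 = 33528528 kWh
CF = 2250119 / 33528528
CF = 0.0671

0.0671


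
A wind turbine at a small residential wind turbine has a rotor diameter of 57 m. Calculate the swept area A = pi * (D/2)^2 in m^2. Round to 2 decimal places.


Compute the rotor radius:
  r = D / 2 = 57 / 2 = 28.5 m
Calculate swept area:
  A = pi * r^2 = pi * 28.5^2
  A = 2551.76 m^2

2551.76


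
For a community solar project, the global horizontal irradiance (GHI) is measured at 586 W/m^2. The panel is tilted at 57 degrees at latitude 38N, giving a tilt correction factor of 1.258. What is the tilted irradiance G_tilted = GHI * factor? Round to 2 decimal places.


Identify the given values:
  GHI = 586 W/m^2, tilt correction factor = 1.258
Apply the formula G_tilted = GHI * factor:
  G_tilted = 586 * 1.258
  G_tilted = 737.19 W/m^2

737.19


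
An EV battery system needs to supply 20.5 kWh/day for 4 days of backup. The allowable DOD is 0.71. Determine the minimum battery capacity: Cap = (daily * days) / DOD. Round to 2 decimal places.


Total energy needed = daily * days = 20.5 * 4 = 82.0 kWh
Account for depth of discharge:
  Cap = total_energy / DOD = 82.0 / 0.71
  Cap = 115.49 kWh

115.49


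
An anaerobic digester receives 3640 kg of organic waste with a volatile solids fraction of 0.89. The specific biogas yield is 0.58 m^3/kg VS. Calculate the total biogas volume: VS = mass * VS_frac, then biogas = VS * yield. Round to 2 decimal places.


Compute volatile solids:
  VS = mass * VS_fraction = 3640 * 0.89 = 3239.6 kg
Calculate biogas volume:
  Biogas = VS * specific_yield = 3239.6 * 0.58
  Biogas = 1878.97 m^3

1878.97


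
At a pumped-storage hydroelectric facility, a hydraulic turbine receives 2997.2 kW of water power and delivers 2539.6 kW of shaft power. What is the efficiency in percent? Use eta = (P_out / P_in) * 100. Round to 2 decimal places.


Turbine efficiency = (output power / input power) * 100
eta = (2539.6 / 2997.2) * 100
eta = 84.73%

84.73


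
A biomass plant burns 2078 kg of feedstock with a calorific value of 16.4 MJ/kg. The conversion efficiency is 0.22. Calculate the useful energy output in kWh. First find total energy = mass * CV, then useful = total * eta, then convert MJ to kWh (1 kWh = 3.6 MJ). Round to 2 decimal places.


Total energy = mass * CV = 2078 * 16.4 = 34079.2 MJ
Useful energy = total * eta = 34079.2 * 0.22 = 7497.42 MJ
Convert to kWh: 7497.42 / 3.6
Useful energy = 2082.62 kWh

2082.62


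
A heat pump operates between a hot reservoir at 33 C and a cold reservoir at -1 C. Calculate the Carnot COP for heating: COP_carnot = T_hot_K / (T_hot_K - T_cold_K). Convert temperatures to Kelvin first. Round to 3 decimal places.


Convert to Kelvin:
  T_hot = 33 + 273.15 = 306.15 K
  T_cold = -1 + 273.15 = 272.15 K
Apply Carnot COP formula:
  COP = T_hot_K / (T_hot_K - T_cold_K) = 306.15 / 34.0
  COP = 9.004

9.004


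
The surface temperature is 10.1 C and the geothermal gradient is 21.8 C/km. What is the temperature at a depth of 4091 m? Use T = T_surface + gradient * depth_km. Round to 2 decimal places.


Convert depth to km: 4091 / 1000 = 4.091 km
Temperature increase = gradient * depth_km = 21.8 * 4.091 = 89.18 C
Temperature at depth = T_surface + delta_T = 10.1 + 89.18
T = 99.28 C

99.28


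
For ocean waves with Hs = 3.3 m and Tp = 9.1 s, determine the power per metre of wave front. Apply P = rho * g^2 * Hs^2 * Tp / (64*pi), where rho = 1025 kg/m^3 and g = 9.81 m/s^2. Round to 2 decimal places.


Apply wave power formula:
  g^2 = 9.81^2 = 96.2361
  Hs^2 = 3.3^2 = 10.89
  Numerator = rho * g^2 * Hs^2 * Tp = 1025 * 96.2361 * 10.89 * 9.1 = 9775323.81
  Denominator = 64 * pi = 201.0619
  P = 9775323.81 / 201.0619 = 48618.47 W/m

48618.47


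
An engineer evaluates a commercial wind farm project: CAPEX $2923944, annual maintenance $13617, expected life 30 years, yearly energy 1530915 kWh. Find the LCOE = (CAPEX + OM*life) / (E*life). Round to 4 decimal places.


Total cost = CAPEX + OM * lifetime = 2923944 + 13617 * 30 = 2923944 + 408510 = 3332454
Total generation = annual * lifetime = 1530915 * 30 = 45927450 kWh
LCOE = 3332454 / 45927450
LCOE = 0.0726 $/kWh

0.0726


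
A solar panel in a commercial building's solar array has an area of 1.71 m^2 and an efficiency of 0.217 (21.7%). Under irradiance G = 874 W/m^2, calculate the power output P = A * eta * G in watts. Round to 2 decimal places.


Use the solar power formula P = A * eta * G.
Given: A = 1.71 m^2, eta = 0.217, G = 874 W/m^2
P = 1.71 * 0.217 * 874
P = 324.32 W

324.32


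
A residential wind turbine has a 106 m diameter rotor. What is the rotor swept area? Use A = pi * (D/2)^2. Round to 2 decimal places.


Compute the rotor radius:
  r = D / 2 = 106 / 2 = 53.0 m
Calculate swept area:
  A = pi * r^2 = pi * 53.0^2
  A = 8824.73 m^2

8824.73


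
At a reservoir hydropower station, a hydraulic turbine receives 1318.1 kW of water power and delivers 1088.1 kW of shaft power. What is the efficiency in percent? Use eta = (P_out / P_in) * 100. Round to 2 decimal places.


Turbine efficiency = (output power / input power) * 100
eta = (1088.1 / 1318.1) * 100
eta = 82.55%

82.55


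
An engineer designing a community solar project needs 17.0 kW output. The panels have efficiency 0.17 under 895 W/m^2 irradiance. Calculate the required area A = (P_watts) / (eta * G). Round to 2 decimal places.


Convert target power to watts: P = 17.0 * 1000 = 17000.0 W
Compute denominator: eta * G = 0.17 * 895 = 152.15
Required area A = P / (eta * G) = 17000.0 / 152.15
A = 111.73 m^2

111.73


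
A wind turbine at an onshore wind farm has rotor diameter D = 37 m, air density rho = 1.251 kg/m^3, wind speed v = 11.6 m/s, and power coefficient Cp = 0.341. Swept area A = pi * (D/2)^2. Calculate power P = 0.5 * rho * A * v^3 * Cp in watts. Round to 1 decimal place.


Step 1 -- Compute swept area:
  A = pi * (D/2)^2 = pi * (37/2)^2 = 1075.21 m^2
Step 2 -- Apply wind power equation:
  P = 0.5 * rho * A * v^3 * Cp
  v^3 = 11.6^3 = 1560.896
  P = 0.5 * 1.251 * 1075.21 * 1560.896 * 0.341
  P = 357971.9 W

357971.9


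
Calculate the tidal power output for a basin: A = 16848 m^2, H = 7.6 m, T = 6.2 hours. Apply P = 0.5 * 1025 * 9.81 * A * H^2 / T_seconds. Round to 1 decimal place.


Convert period to seconds: T = 6.2 * 3600 = 22320.0 s
H^2 = 7.6^2 = 57.76
P = 0.5 * rho * g * A * H^2 / T
P = 0.5 * 1025 * 9.81 * 16848 * 57.76 / 22320.0
P = 219201.9 W

219201.9


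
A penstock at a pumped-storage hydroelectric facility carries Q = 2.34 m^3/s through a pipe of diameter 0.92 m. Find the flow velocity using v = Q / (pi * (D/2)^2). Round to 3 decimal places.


Compute pipe cross-sectional area:
  A = pi * (D/2)^2 = pi * (0.92/2)^2 = 0.6648 m^2
Calculate velocity:
  v = Q / A = 2.34 / 0.6648
  v = 3.520 m/s

3.520


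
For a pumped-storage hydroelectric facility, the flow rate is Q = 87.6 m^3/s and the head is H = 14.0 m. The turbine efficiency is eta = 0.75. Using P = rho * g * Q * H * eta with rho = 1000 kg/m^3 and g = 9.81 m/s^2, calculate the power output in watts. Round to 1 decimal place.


Apply the hydropower formula P = rho * g * Q * H * eta
rho * g = 1000 * 9.81 = 9810.0
P = 9810.0 * 87.6 * 14.0 * 0.75
P = 9023238.0 W

9023238.0


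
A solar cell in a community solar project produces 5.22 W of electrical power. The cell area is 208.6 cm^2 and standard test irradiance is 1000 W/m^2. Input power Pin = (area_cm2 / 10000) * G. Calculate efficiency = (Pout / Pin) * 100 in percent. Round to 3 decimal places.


First compute the input power:
  Pin = area_cm2 / 10000 * G = 208.6 / 10000 * 1000 = 20.86 W
Then compute efficiency:
  Efficiency = (Pout / Pin) * 100 = (5.22 / 20.86) * 100
  Efficiency = 25.024%

25.024


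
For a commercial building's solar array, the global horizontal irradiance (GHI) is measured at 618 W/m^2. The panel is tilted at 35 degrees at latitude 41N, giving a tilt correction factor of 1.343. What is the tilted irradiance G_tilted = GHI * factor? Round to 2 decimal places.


Identify the given values:
  GHI = 618 W/m^2, tilt correction factor = 1.343
Apply the formula G_tilted = GHI * factor:
  G_tilted = 618 * 1.343
  G_tilted = 829.97 W/m^2

829.97


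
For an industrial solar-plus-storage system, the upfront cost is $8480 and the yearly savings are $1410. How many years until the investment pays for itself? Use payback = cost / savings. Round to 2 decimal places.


Simple payback period = initial cost / annual savings
Payback = 8480 / 1410
Payback = 6.01 years

6.01


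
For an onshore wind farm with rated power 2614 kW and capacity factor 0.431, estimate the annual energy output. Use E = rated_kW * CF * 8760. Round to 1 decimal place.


Annual energy = rated_kW * capacity_factor * hours_per_year
Given: P_rated = 2614 kW, CF = 0.431, hours = 8760
E = 2614 * 0.431 * 8760
E = 9869313.8 kWh

9869313.8


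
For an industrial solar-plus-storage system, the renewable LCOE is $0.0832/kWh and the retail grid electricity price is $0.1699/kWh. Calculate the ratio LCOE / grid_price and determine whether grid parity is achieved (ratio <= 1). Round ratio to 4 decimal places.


Compare LCOE to grid price:
  LCOE = $0.0832/kWh, Grid price = $0.1699/kWh
  Ratio = LCOE / grid_price = 0.0832 / 0.1699 = 0.4897
  Grid parity achieved (ratio <= 1)? yes

0.4897


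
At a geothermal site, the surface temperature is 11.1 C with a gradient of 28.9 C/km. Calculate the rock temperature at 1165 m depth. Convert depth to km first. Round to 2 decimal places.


Convert depth to km: 1165 / 1000 = 1.165 km
Temperature increase = gradient * depth_km = 28.9 * 1.165 = 33.67 C
Temperature at depth = T_surface + delta_T = 11.1 + 33.67
T = 44.77 C

44.77


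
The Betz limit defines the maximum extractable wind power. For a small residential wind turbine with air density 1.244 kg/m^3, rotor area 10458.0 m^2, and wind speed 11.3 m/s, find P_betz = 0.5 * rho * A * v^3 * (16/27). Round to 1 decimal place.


The Betz coefficient Cp_max = 16/27 = 0.5926
v^3 = 11.3^3 = 1442.897
P_betz = 0.5 * rho * A * v^3 * Cp_max
P_betz = 0.5 * 1.244 * 10458.0 * 1442.897 * 0.5926
P_betz = 5561994.7 W

5561994.7


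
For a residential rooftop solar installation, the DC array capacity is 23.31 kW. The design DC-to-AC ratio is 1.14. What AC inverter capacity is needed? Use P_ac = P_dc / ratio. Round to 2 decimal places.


The inverter AC capacity is determined by the DC/AC ratio.
Given: P_dc = 23.31 kW, DC/AC ratio = 1.14
P_ac = P_dc / ratio = 23.31 / 1.14
P_ac = 20.45 kW

20.45


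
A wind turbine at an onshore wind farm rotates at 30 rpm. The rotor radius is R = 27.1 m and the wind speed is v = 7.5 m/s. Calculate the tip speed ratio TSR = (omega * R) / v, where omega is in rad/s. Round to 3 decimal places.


Convert rotational speed to rad/s:
  omega = 30 * 2 * pi / 60 = 3.1416 rad/s
Compute tip speed:
  v_tip = omega * R = 3.1416 * 27.1 = 85.137 m/s
Tip speed ratio:
  TSR = v_tip / v_wind = 85.137 / 7.5 = 11.352

11.352


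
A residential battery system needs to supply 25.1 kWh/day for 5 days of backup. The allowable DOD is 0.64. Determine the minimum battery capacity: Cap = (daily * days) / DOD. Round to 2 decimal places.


Total energy needed = daily * days = 25.1 * 5 = 125.5 kWh
Account for depth of discharge:
  Cap = total_energy / DOD = 125.5 / 0.64
  Cap = 196.09 kWh

196.09


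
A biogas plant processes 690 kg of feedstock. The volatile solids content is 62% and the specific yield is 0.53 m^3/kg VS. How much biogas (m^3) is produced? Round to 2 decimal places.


Compute volatile solids:
  VS = mass * VS_fraction = 690 * 0.62 = 427.8 kg
Calculate biogas volume:
  Biogas = VS * specific_yield = 427.8 * 0.53
  Biogas = 226.73 m^3

226.73


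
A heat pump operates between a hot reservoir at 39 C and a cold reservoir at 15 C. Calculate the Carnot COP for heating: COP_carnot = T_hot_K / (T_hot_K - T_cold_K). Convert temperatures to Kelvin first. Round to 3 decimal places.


Convert to Kelvin:
  T_hot = 39 + 273.15 = 312.15 K
  T_cold = 15 + 273.15 = 288.15 K
Apply Carnot COP formula:
  COP = T_hot_K / (T_hot_K - T_cold_K) = 312.15 / 24.0
  COP = 13.006

13.006


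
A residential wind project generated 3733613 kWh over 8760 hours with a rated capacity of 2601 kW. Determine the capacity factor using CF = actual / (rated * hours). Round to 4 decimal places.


Capacity factor = actual output / maximum possible output
Maximum possible = rated * hours = 2601 * 8760 = 22784760 kWh
CF = 3733613 / 22784760
CF = 0.1639

0.1639


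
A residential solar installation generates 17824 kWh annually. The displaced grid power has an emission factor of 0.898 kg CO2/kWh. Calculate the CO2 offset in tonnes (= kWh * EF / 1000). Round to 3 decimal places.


CO2 offset in kg = generation * emission_factor
CO2 offset = 17824 * 0.898 = 16005.95 kg
Convert to tonnes:
  CO2 offset = 16005.95 / 1000 = 16.006 tonnes

16.006


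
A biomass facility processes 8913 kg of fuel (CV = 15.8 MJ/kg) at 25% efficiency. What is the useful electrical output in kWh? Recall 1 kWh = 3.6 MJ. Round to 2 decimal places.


Total energy = mass * CV = 8913 * 15.8 = 140825.4 MJ
Useful energy = total * eta = 140825.4 * 0.25 = 35206.35 MJ
Convert to kWh: 35206.35 / 3.6
Useful energy = 9779.54 kWh

9779.54


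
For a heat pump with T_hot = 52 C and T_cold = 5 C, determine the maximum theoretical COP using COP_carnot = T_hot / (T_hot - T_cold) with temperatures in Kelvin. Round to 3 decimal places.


Convert to Kelvin:
  T_hot = 52 + 273.15 = 325.15 K
  T_cold = 5 + 273.15 = 278.15 K
Apply Carnot COP formula:
  COP = T_hot_K / (T_hot_K - T_cold_K) = 325.15 / 47.0
  COP = 6.918

6.918


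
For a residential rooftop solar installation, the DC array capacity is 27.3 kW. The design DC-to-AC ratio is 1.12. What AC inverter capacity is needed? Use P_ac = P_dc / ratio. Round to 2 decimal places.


The inverter AC capacity is determined by the DC/AC ratio.
Given: P_dc = 27.3 kW, DC/AC ratio = 1.12
P_ac = P_dc / ratio = 27.3 / 1.12
P_ac = 24.38 kW

24.38


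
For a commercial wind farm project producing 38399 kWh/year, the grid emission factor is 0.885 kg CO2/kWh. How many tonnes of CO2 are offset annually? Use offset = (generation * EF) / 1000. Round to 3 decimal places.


CO2 offset in kg = generation * emission_factor
CO2 offset = 38399 * 0.885 = 33983.12 kg
Convert to tonnes:
  CO2 offset = 33983.12 / 1000 = 33.983 tonnes

33.983


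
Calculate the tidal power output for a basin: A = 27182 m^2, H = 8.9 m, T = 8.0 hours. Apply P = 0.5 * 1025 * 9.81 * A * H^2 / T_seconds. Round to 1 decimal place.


Convert period to seconds: T = 8.0 * 3600 = 28800.0 s
H^2 = 8.9^2 = 79.21
P = 0.5 * rho * g * A * H^2 / T
P = 0.5 * 1025 * 9.81 * 27182 * 79.21 / 28800.0
P = 375864.9 W

375864.9


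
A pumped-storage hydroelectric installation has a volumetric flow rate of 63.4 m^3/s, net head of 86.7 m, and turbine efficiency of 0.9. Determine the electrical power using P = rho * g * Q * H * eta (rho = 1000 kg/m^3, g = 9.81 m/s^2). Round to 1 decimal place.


Apply the hydropower formula P = rho * g * Q * H * eta
rho * g = 1000 * 9.81 = 9810.0
P = 9810.0 * 63.4 * 86.7 * 0.9
P = 48531070.6 W

48531070.6


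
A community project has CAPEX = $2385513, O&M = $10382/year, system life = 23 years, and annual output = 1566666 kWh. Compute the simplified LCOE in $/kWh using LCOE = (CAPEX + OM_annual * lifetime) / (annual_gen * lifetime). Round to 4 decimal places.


Total cost = CAPEX + OM * lifetime = 2385513 + 10382 * 23 = 2385513 + 238786 = 2624299
Total generation = annual * lifetime = 1566666 * 23 = 36033318 kWh
LCOE = 2624299 / 36033318
LCOE = 0.0728 $/kWh

0.0728


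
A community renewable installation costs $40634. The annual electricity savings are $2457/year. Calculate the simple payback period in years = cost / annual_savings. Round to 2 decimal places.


Simple payback period = initial cost / annual savings
Payback = 40634 / 2457
Payback = 16.54 years

16.54


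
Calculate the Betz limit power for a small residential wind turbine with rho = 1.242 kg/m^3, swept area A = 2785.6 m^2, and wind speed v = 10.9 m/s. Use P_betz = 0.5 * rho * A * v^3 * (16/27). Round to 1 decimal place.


The Betz coefficient Cp_max = 16/27 = 0.5926
v^3 = 10.9^3 = 1295.029
P_betz = 0.5 * rho * A * v^3 * Cp_max
P_betz = 0.5 * 1.242 * 2785.6 * 1295.029 * 0.5926
P_betz = 1327535.3 W

1327535.3


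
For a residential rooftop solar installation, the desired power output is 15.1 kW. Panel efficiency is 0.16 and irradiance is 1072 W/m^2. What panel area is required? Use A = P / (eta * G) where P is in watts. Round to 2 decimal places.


Convert target power to watts: P = 15.1 * 1000 = 15100.0 W
Compute denominator: eta * G = 0.16 * 1072 = 171.52
Required area A = P / (eta * G) = 15100.0 / 171.52
A = 88.04 m^2

88.04


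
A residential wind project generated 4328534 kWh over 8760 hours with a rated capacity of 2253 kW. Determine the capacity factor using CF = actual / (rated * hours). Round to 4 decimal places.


Capacity factor = actual output / maximum possible output
Maximum possible = rated * hours = 2253 * 8760 = 19736280 kWh
CF = 4328534 / 19736280
CF = 0.2193

0.2193


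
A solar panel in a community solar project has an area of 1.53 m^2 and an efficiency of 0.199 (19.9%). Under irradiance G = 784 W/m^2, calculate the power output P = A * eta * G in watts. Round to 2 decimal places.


Use the solar power formula P = A * eta * G.
Given: A = 1.53 m^2, eta = 0.199, G = 784 W/m^2
P = 1.53 * 0.199 * 784
P = 238.70 W

238.70


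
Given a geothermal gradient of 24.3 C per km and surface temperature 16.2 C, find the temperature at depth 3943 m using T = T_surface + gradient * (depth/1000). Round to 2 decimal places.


Convert depth to km: 3943 / 1000 = 3.943 km
Temperature increase = gradient * depth_km = 24.3 * 3.943 = 95.81 C
Temperature at depth = T_surface + delta_T = 16.2 + 95.81
T = 112.01 C

112.01


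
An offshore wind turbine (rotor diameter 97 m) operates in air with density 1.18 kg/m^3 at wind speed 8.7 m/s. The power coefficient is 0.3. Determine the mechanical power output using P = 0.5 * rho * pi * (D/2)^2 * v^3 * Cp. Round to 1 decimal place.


Step 1 -- Compute swept area:
  A = pi * (D/2)^2 = pi * (97/2)^2 = 7389.81 m^2
Step 2 -- Apply wind power equation:
  P = 0.5 * rho * A * v^3 * Cp
  v^3 = 8.7^3 = 658.503
  P = 0.5 * 1.18 * 7389.81 * 658.503 * 0.3
  P = 861319.7 W

861319.7


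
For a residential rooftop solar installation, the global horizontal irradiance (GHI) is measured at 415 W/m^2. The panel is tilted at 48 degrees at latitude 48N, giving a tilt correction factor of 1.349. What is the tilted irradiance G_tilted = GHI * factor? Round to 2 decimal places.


Identify the given values:
  GHI = 415 W/m^2, tilt correction factor = 1.349
Apply the formula G_tilted = GHI * factor:
  G_tilted = 415 * 1.349
  G_tilted = 559.84 W/m^2

559.84


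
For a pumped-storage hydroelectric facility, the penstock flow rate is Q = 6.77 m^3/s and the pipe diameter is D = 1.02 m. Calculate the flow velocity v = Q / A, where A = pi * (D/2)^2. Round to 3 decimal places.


Compute pipe cross-sectional area:
  A = pi * (D/2)^2 = pi * (1.02/2)^2 = 0.8171 m^2
Calculate velocity:
  v = Q / A = 6.77 / 0.8171
  v = 8.285 m/s

8.285


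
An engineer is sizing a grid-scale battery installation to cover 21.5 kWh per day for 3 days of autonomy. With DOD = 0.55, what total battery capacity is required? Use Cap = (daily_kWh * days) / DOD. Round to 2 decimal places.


Total energy needed = daily * days = 21.5 * 3 = 64.5 kWh
Account for depth of discharge:
  Cap = total_energy / DOD = 64.5 / 0.55
  Cap = 117.27 kWh

117.27


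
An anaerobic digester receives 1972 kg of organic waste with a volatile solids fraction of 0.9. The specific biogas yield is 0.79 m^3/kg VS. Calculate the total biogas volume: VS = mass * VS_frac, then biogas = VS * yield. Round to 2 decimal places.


Compute volatile solids:
  VS = mass * VS_fraction = 1972 * 0.9 = 1774.8 kg
Calculate biogas volume:
  Biogas = VS * specific_yield = 1774.8 * 0.79
  Biogas = 1402.09 m^3

1402.09


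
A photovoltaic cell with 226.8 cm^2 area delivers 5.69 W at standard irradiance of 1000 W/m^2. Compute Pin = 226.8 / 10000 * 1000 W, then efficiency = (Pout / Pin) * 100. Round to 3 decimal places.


First compute the input power:
  Pin = area_cm2 / 10000 * G = 226.8 / 10000 * 1000 = 22.68 W
Then compute efficiency:
  Efficiency = (Pout / Pin) * 100 = (5.69 / 22.68) * 100
  Efficiency = 25.088%

25.088


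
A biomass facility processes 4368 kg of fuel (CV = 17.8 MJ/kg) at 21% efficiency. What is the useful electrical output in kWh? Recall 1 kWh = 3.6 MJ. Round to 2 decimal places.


Total energy = mass * CV = 4368 * 17.8 = 77750.4 MJ
Useful energy = total * eta = 77750.4 * 0.21 = 16327.58 MJ
Convert to kWh: 16327.58 / 3.6
Useful energy = 4535.44 kWh

4535.44


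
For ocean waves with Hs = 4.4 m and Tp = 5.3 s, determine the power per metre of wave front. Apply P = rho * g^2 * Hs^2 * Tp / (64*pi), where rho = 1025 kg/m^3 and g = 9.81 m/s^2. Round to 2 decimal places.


Apply wave power formula:
  g^2 = 9.81^2 = 96.2361
  Hs^2 = 4.4^2 = 19.36
  Numerator = rho * g^2 * Hs^2 * Tp = 1025 * 96.2361 * 19.36 * 5.3 = 10121458.59
  Denominator = 64 * pi = 201.0619
  P = 10121458.59 / 201.0619 = 50340.01 W/m

50340.01


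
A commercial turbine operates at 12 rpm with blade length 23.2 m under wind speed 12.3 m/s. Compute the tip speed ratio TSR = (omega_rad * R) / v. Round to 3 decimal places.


Convert rotational speed to rad/s:
  omega = 12 * 2 * pi / 60 = 1.2566 rad/s
Compute tip speed:
  v_tip = omega * R = 1.2566 * 23.2 = 29.154 m/s
Tip speed ratio:
  TSR = v_tip / v_wind = 29.154 / 12.3 = 2.370

2.370
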